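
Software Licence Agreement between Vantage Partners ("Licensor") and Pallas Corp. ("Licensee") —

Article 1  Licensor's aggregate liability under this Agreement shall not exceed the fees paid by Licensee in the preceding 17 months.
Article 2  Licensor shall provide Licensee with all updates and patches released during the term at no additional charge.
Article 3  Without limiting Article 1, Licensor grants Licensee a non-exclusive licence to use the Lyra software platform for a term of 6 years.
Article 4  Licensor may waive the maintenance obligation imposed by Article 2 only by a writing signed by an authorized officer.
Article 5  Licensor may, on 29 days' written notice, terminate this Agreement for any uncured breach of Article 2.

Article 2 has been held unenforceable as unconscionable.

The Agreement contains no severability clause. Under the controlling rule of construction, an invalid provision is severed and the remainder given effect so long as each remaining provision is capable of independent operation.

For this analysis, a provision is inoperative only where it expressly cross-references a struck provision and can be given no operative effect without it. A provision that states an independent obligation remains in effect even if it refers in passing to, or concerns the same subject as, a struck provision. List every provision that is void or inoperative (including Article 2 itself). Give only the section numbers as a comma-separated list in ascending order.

Article 2 is struck. Article 4 operates only by reference to Article 2, so it falls with Article 2. The only function of Article 5 is the termination right for breach of Article 2, so it cannot stand once Article 2 is removed. With no severability clause, the stated default rule severs what cannot stand and enforces each remaining provision that can operate on its own. Article 1 and Article 3 remain in effect.

2, 4, 5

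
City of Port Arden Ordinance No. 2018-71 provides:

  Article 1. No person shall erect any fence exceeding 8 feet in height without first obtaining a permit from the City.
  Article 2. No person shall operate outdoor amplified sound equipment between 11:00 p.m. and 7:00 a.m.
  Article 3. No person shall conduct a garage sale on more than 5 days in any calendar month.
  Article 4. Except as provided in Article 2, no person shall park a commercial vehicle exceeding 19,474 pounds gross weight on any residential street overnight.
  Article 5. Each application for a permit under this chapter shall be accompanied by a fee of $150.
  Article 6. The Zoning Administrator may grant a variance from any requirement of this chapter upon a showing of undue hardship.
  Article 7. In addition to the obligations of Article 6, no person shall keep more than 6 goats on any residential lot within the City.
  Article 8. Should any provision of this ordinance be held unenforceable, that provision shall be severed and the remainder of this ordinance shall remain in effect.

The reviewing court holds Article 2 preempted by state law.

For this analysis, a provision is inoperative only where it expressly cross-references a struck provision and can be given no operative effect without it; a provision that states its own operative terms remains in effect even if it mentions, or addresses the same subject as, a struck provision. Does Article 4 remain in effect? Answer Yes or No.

Article 2 is struck. Although Article 4 refers to Article 2, its operative terms do not depend on Article 2, so it remains in effect. No other provision's operative terms depend on Article 2. Article 8 is a severability clause and preserves every provision that can still be given independent effect. That leaves Article 1, Article 3, Article 4, Article 5, Article 6, Article 7, and Article 8 in effect. Article 4 is among the surviving provisions, so the answer is yes.

Yes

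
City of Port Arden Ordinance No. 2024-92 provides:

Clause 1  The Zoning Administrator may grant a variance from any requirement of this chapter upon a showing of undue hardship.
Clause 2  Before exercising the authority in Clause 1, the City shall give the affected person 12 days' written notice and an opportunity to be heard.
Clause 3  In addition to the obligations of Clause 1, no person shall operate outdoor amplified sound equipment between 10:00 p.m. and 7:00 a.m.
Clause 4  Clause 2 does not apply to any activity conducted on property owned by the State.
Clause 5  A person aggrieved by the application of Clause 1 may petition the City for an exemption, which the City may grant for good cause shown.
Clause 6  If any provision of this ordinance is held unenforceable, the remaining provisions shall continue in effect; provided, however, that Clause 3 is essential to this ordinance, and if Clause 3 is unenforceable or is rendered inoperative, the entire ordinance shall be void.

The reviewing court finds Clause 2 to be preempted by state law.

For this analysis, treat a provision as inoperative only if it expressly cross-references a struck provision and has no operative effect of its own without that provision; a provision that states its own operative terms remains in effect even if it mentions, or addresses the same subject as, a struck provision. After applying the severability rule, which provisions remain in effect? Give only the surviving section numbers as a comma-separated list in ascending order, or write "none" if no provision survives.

1, 3, 5, 6

Clause 2 is struck. Clause 4 operates only by reference to Clause 2, so it falls with Clause 2. Clause 6 makes Clause 3 an essential term, but Clause 3 is unaffected, so the severability proviso in Clause 6 preserves the remaining provisions. Clause 1, Clause 3, Clause 5, and Clause 6 remain in effect.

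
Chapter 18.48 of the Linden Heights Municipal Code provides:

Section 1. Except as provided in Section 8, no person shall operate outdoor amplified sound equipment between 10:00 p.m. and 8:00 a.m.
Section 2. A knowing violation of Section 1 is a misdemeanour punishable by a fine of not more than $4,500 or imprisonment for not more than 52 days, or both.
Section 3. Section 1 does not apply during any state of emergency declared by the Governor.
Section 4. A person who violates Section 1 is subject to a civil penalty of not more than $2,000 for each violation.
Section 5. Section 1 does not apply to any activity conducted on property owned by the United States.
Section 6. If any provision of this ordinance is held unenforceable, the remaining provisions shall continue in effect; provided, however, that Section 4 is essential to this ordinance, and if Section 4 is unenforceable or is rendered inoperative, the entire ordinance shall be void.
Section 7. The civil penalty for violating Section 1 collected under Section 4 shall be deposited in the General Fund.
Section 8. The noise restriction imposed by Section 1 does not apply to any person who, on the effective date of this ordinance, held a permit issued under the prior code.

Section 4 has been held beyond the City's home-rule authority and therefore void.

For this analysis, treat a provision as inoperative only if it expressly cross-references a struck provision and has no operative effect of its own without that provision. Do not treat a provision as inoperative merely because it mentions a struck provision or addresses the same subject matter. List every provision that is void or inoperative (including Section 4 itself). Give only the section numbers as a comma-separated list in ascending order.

1, 2, 3, 4, 5, 6, 7, 8

Section 4 is struck. Section 7 does nothing except set the disposition of the civil penalty for violating Section 1 by reference to Section 4; with Section 4 gone it has no independent effect and is inoperative. Section 6 makes Section 4 an essential term, and Section 4 is the provision held invalid; under Section 6, the entire ordinance is therefore void. No provision of the ordinance survives.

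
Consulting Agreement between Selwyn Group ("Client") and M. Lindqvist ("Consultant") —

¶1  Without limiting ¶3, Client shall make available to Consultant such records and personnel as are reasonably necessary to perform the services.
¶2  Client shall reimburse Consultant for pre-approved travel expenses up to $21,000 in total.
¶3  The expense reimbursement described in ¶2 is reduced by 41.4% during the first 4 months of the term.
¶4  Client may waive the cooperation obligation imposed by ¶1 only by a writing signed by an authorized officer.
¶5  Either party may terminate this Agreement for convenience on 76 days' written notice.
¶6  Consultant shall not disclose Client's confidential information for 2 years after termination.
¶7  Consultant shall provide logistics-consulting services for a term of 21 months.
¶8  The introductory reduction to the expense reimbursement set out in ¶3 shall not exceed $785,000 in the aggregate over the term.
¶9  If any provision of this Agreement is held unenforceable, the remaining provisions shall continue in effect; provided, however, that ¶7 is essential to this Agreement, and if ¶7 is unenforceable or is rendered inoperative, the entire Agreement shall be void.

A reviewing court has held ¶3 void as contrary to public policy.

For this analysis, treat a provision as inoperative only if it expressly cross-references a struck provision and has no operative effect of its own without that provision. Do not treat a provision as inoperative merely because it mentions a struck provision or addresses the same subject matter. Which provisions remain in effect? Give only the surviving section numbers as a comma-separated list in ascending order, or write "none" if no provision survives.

¶3 is struck. ¶8 does nothing except set the aggregate cap on the introductory reduction to the expense reimbursement by reference to ¶3; with ¶3 gone it has no independent effect and is inoperative. Although ¶1 refers to ¶3, its operative terms do not depend on ¶3, so it remains in effect. ¶9 makes ¶7 an essential term, but ¶7 is unaffected, so the severability proviso in ¶9 preserves the remaining provisions. The provisions still in force are ¶1, ¶2, ¶4, ¶5, ¶6, ¶7, and ¶9.

1, 2, 4, 5, 6, 7, 9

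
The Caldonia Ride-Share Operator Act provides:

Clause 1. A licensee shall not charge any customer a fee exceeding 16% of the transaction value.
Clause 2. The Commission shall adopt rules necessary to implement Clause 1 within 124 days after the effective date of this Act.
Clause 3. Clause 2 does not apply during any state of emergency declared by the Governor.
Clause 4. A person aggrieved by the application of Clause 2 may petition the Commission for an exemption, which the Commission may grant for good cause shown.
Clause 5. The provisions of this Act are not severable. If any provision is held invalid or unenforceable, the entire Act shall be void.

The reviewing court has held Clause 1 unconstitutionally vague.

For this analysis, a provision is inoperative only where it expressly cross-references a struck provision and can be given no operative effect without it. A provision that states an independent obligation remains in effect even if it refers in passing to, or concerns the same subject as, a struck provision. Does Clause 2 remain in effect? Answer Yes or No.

No

Clause 1 is struck. Clause 2 has no operative effect of its own apart from Clause 1 and is therefore inoperative. Clause 3 merely fixes the emergency suspension of Clause 2; with Clause 2 gone it has nothing to operate on and falls away. Clause 4 merely fixes the exemption procedure for Clause 2; with Clause 2 gone it has nothing to operate on and falls away. Clause 5 provides that the Act is not severable, so the invalidity of any one provision voids the entire Act. No provision of the Act survives. Clause 2 is among the inoperative provisions, so the answer is no.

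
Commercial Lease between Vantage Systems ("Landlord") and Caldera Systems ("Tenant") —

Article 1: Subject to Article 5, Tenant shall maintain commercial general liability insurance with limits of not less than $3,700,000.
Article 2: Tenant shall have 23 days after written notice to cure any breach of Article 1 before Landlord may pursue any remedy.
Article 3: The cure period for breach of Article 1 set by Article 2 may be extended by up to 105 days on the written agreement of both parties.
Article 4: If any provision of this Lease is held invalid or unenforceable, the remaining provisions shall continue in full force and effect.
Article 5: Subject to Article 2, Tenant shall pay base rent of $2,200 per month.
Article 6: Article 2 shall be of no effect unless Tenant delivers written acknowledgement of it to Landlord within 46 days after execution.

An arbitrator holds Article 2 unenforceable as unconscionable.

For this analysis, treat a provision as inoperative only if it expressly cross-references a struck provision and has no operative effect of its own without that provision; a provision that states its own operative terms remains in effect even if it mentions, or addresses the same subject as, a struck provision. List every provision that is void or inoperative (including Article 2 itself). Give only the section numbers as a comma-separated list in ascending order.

2, 3, 6

Article 2 is struck. Article 3 operates only by reference to Article 2, so it falls with Article 2. Article 6 merely fixes the acknowledgement condition for Article 2; with Article 2 gone it has nothing to operate on and falls away. Article 5 mentions Article 2 but its own obligation stands independently of Article 2, so Article 5 is not affected. Article 4 is a severability clause and preserves every provision that can still be given independent effect. Article 1, Article 4, and Article 5 remain in effect.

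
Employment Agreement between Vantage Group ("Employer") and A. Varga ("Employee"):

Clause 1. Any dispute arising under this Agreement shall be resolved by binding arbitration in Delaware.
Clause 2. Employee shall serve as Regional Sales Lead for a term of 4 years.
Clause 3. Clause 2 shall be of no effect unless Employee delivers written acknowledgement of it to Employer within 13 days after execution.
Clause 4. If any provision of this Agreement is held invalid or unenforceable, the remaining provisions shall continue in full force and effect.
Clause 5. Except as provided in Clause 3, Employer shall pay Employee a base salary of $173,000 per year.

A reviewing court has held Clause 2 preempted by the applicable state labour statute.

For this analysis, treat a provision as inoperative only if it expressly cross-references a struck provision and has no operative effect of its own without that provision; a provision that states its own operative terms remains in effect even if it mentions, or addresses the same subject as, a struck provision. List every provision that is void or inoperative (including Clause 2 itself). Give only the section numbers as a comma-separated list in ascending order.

Clause 2 is struck. Clause 3 merely fixes the acknowledgement condition for Clause 2; with Clause 2 gone it has nothing to operate on and falls away. Clause 5 mentions Clause 3 but its own obligation stands independently of Clause 3, so Clause 5 is not affected. Clause 4 is a severability clause and preserves every provision that can still be given independent effect. The provisions still in force are Clause 1, Clause 4, and Clause 5.

2, 3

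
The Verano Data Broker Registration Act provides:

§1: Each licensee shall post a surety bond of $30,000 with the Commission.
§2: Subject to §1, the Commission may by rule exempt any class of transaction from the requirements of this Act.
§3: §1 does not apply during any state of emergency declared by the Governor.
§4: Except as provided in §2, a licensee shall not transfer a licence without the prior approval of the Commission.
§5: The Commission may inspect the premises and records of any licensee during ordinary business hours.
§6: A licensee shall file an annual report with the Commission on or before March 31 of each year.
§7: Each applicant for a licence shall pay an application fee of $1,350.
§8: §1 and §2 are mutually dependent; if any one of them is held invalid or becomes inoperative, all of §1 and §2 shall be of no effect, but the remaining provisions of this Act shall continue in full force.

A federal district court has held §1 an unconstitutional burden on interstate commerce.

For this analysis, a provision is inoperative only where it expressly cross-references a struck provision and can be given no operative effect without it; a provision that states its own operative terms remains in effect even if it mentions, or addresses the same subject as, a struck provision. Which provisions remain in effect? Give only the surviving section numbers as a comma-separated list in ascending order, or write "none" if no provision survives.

§1 is struck. The only function of §3 is the emergency suspension of §1, so it cannot stand once §1 is removed. Although §4 refers to §2, its operative terms do not depend on §2, so it remains in effect. §8 declares §1 and §2 mutually dependent; since one of them has fallen, all of them are of no effect. That brings down §2 as well. The remainder continues in force under §8. The provisions still in force are §4, §5, §6, §7, and §8.

4, 5, 6, 7, 8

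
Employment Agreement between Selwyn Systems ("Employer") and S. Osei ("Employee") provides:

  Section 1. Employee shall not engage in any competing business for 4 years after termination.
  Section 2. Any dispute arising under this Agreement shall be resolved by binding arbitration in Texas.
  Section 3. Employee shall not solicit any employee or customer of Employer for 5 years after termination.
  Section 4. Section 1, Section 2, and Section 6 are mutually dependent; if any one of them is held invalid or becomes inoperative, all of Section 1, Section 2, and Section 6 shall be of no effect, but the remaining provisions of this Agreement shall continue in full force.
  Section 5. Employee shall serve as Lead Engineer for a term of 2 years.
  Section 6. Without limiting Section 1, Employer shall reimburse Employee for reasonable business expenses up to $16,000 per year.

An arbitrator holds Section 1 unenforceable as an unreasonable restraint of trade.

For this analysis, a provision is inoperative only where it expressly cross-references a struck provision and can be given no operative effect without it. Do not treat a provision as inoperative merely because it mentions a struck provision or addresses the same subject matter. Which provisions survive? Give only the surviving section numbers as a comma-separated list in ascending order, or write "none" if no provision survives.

Section 1 is struck. Nothing else in the Agreement is defined by reference to Section 1. Section 4 declares Section 1, Section 2, and Section 6 mutually dependent; since one of them has fallen, all of them are of no effect. That brings down Section 2 and Section 6 as well. The remainder continues in force under Section 4. The provisions still in force are Section 3, Section 4, and Section 5.

3, 4, 5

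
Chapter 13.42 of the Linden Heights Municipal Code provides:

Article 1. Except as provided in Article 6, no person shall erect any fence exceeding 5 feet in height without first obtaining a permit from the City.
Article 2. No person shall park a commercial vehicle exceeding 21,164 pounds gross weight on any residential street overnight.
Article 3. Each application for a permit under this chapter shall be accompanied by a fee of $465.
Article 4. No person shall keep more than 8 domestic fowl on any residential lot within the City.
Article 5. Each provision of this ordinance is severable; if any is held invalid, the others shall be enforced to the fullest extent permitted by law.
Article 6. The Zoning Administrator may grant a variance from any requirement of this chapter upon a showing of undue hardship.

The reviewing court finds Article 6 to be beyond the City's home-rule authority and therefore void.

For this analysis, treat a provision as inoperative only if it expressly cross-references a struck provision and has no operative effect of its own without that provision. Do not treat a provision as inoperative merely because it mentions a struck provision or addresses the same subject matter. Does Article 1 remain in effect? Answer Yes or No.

Yes

Article 6 is struck. Although Article 1 refers to Article 6, its operative terms do not depend on Article 6, so it remains in effect. Nothing else in the ordinance is defined by reference to Article 6. Under the severability clause in Article 5, the remaining provisions continue in force. The provisions still in force are Article 1, Article 2, Article 3, Article 4, and Article 5. Article 1 is among the surviving provisions, so the answer is yes.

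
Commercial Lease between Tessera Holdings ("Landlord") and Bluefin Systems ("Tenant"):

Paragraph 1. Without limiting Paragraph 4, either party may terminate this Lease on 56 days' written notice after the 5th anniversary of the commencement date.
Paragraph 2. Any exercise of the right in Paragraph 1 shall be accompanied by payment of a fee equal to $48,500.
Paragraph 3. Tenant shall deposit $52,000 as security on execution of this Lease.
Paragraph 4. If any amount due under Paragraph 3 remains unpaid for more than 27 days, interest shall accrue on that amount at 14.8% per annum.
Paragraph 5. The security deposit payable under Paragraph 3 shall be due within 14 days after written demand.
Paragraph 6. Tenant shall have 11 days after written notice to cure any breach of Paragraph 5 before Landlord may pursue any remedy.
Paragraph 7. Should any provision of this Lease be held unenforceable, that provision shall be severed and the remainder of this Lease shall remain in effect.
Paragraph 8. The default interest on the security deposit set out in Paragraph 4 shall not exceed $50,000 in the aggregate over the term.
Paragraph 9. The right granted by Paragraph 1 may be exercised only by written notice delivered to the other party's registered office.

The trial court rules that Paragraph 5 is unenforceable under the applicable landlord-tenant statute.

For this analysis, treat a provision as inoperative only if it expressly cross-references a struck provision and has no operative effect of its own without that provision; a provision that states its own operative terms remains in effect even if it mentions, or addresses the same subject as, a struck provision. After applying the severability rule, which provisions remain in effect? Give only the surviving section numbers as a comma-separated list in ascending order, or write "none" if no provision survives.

1, 2, 3, 4, 7, 8, 9

Paragraph 5 is struck. Paragraph 6 operates only by reference to Paragraph 5, so it falls with Paragraph 5. Under the severability clause in Paragraph 7, the remaining provisions continue in force. That leaves Paragraph 1, Paragraph 2, Paragraph 3, Paragraph 4, Paragraph 7, Paragraph 8, and Paragraph 9 in effect.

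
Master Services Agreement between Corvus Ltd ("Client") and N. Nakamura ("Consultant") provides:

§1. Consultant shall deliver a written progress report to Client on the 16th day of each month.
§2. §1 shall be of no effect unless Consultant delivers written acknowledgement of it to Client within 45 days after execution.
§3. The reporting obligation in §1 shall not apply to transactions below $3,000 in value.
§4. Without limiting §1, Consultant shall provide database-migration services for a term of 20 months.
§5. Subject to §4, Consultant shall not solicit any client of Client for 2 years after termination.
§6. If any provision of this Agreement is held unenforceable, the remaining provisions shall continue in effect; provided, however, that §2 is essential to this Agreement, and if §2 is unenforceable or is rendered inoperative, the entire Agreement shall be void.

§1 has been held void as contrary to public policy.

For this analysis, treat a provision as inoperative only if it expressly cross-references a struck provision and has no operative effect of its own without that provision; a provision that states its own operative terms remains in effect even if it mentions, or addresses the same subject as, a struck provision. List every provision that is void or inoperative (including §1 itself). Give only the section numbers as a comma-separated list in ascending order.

§1 is struck. §2 operates only by reference to §1, so it falls with §1. §3 operates only by reference to §1, so it falls with §1. §6 makes §2 an essential term, and §2 has been rendered inoperative by the cascade; under §6, the entire Agreement is therefore void. No provision of the Agreement survives.

1, 2, 3, 4, 5, 6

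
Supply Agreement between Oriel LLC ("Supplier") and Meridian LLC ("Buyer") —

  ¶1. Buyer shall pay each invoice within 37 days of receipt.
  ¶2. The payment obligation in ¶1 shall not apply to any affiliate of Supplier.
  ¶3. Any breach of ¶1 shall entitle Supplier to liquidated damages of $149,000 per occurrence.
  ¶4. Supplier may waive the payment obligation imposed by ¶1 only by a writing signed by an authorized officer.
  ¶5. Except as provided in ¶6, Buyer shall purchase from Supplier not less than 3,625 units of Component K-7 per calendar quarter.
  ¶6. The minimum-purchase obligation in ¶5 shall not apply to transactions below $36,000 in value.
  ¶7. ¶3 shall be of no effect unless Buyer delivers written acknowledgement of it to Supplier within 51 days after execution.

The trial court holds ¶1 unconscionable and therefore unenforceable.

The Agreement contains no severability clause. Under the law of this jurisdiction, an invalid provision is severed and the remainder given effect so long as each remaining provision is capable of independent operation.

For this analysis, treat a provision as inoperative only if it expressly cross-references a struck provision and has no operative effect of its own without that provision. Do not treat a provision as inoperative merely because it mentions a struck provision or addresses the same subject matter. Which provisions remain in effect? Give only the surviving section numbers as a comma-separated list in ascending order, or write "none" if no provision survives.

5, 6

¶1 is struck. ¶2 has no operative effect of its own apart from ¶1 and is therefore inoperative. ¶3 does nothing except set the liquidated-damages amount by reference to ¶1; with ¶1 gone it has no independent effect and is inoperative. ¶4 operates only by reference to ¶1, so it falls with ¶1. ¶7 merely fixes the acknowledgement condition for ¶3; with ¶3 gone it has nothing to operate on and falls away. Under the stated default rule, only provisions that cannot operate independently fall away; the rest are enforced. The provisions still in force are ¶5 and ¶6.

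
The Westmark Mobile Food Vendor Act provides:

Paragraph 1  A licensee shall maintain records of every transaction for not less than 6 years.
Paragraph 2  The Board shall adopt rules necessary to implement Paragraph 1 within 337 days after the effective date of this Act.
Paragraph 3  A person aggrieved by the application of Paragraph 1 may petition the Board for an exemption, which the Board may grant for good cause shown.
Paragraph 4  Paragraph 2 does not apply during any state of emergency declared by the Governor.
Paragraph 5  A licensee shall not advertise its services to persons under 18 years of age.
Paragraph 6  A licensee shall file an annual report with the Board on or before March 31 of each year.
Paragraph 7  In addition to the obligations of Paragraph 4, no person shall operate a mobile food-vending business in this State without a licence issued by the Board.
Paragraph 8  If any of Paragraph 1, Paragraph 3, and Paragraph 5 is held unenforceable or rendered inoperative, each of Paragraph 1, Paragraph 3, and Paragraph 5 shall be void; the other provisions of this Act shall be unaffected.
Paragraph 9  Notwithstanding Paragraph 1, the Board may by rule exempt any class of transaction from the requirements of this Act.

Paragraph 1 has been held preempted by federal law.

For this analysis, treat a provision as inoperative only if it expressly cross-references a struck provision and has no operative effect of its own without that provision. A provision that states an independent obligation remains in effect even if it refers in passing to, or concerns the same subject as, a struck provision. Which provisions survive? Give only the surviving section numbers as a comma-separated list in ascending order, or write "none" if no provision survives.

6, 7, 8, 9

Paragraph 1 is struck. Paragraph 2 operates only by reference to Paragraph 1, so it falls with Paragraph 1. Paragraph 3 merely fixes the exemption procedure for Paragraph 1; with Paragraph 1 gone it has nothing to operate on and falls away. Paragraph 4 has no operative effect of its own apart from Paragraph 2 and is therefore inoperative. Paragraph 7 mentions Paragraph 4 but its own obligation stands independently of Paragraph 4, so Paragraph 7 is not affected. Although Paragraph 9 refers to Paragraph 1, its operative terms do not depend on Paragraph 1, so it remains in effect. Paragraph 8 declares Paragraph 1, Paragraph 3, and Paragraph 5 mutually dependent; since one of them has fallen, all of them are of no effect. That brings down Paragraph 5 as well. The remainder continues in force under Paragraph 8. The provisions still in force are Paragraph 6, Paragraph 7, Paragraph 8, and Paragraph 9.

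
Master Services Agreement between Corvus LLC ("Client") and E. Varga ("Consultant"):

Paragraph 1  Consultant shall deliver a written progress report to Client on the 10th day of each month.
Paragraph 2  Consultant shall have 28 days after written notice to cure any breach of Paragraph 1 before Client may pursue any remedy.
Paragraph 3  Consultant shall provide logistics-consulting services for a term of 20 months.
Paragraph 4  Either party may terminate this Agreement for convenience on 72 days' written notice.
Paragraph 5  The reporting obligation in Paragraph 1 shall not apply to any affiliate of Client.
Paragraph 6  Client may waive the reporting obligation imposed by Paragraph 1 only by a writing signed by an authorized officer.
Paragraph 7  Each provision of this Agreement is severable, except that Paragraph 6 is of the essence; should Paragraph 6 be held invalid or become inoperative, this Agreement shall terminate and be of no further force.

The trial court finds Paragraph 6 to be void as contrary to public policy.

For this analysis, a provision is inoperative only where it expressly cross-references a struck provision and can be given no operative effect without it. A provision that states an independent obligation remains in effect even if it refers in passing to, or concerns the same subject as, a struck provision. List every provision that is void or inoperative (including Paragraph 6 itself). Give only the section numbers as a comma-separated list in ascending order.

Paragraph 6 is struck. No other provision's operative terms depend on Paragraph 6. Paragraph 7 makes Paragraph 6 an essential term, and Paragraph 6 is the provision held invalid; under Paragraph 7, the entire Agreement is therefore void. No provision of the Agreement survives.

1, 2, 3, 4, 5, 6, 7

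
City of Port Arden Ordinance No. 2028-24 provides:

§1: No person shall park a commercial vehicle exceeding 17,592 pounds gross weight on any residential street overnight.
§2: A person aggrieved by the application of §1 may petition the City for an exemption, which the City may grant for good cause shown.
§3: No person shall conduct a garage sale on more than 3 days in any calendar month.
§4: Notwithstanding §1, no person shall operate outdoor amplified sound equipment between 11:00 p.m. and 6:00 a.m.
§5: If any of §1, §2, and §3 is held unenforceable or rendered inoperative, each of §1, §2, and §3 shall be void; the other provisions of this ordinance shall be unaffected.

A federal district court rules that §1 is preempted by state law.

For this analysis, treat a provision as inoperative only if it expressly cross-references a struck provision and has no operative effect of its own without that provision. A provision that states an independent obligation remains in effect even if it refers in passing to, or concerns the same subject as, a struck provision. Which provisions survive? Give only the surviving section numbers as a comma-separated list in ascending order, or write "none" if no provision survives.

§1 is struck. §2 merely fixes the exemption procedure for §1; with §1 gone it has nothing to operate on and falls away. §4 mentions §1 but its own obligation stands independently of §1, so §4 is not affected. §5 declares §1, §2, and §3 mutually dependent; since one of them has fallen, all of them are of no effect. That brings down §3 as well. The remainder continues in force under §5. §4 and §5 remain in effect.

4, 5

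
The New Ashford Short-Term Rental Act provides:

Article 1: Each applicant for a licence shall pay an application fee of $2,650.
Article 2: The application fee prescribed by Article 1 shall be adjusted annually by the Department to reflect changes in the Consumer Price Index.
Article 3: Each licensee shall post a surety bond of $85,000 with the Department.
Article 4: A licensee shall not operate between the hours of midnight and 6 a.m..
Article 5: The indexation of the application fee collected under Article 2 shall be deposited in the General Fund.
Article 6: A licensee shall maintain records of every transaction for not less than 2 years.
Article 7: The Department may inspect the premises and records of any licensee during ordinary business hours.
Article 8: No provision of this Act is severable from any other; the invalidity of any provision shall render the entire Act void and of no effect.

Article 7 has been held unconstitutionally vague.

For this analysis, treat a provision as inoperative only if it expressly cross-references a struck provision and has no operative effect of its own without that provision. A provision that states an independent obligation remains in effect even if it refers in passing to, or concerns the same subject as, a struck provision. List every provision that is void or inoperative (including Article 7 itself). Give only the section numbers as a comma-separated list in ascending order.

Article 7 is struck. No other provision's operative terms depend on Article 7. Article 8 provides that the Act is not severable, so the invalidity of any one provision voids the entire Act. No provision of the Act survives.

1, 2, 3, 4, 5, 6, 7, 8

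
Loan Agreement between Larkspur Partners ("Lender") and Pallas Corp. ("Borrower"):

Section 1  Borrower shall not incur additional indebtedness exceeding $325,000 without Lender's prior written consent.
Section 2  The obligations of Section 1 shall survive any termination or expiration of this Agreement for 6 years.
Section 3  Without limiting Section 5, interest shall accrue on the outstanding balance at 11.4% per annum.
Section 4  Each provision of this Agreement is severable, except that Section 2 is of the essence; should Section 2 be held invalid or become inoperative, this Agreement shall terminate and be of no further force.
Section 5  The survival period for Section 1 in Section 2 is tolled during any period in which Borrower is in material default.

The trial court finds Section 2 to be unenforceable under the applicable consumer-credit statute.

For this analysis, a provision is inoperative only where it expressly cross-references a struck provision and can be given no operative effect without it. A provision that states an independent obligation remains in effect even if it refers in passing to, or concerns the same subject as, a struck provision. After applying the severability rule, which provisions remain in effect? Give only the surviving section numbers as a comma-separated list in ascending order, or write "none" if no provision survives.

Section 2 is struck. Section 5 does nothing except set the tolling of the survival period for Section 1 by reference to Section 2; with Section 2 gone it has no independent effect and is inoperative. Section 4 makes Section 2 an essential term, and Section 2 is the provision held invalid; under Section 4, the entire Agreement is therefore void. No provision of the Agreement survives.

none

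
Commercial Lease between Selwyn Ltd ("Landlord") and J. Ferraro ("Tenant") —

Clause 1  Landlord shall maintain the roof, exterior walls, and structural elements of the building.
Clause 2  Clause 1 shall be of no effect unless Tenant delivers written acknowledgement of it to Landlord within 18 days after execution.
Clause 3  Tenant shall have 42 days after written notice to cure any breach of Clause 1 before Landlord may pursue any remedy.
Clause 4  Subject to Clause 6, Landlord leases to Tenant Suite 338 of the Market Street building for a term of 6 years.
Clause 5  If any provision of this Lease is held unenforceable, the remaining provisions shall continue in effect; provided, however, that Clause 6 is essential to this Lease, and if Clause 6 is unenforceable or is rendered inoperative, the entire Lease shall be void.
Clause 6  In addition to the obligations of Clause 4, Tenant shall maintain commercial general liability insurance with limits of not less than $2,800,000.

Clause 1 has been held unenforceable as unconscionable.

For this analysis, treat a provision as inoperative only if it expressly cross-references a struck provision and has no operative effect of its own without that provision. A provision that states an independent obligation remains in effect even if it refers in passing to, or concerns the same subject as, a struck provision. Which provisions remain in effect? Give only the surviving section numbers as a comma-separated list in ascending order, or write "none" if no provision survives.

Clause 1 is struck. Clause 2 merely fixes the acknowledgement condition for Clause 1; with Clause 1 gone it has nothing to operate on and falls away. Clause 3 merely fixes the cure period for breach of Clause 1; with Clause 1 gone it has nothing to operate on and falls away. Clause 5 makes Clause 6 an essential term, but Clause 6 is unaffected, so the severability proviso in Clause 5 preserves the remaining provisions. The provisions still in force are Clause 4, Clause 5, and Clause 6.

4, 5, 6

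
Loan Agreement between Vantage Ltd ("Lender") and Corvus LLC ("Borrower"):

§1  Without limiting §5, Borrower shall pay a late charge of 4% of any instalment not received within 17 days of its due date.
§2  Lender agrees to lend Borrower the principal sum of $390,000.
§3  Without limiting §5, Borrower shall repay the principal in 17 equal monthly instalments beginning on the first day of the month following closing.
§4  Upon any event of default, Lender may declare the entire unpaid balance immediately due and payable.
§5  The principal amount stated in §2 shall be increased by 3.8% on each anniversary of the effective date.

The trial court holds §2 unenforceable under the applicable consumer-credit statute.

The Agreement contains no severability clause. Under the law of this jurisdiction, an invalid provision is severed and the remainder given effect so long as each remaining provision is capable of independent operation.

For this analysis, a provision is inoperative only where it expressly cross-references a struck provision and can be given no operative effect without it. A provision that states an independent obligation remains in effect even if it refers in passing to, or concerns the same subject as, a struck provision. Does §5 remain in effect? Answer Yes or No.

No

§2 is struck. §5 has no operative effect of its own apart from §2 and is therefore inoperative. Although §3 refers to §5, its operative terms do not depend on §5, so it remains in effect. §1 mentions §5 but its own obligation stands independently of §5, so §1 is not affected. Under the stated default rule, only provisions that cannot operate independently fall away; the rest are enforced. The provisions still in force are §1, §3, and §4. §5 is among the inoperative provisions, so the answer is no.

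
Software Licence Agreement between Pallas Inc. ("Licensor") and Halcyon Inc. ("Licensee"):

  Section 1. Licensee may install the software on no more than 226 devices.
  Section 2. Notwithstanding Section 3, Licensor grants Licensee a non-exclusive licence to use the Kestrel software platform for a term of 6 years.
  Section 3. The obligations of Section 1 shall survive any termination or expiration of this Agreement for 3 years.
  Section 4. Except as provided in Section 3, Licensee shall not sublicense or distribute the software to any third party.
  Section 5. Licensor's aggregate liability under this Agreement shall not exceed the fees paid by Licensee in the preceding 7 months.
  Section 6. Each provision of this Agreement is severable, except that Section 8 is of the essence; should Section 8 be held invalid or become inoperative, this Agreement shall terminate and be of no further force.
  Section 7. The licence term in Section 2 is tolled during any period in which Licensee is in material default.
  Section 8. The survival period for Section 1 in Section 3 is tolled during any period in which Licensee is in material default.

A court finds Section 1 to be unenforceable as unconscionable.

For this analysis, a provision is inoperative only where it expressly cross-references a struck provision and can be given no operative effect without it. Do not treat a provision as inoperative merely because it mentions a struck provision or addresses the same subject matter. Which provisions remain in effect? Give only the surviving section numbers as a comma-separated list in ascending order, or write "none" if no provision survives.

none

Section 1 is struck. Section 3 operates only by reference to Section 1, so it falls with Section 1. The whole of Section 8 is the tolling of the survival period for Section 1, defined by reference to Section 3, so Section 8 cannot stand once Section 3 is removed. Section 6 makes Section 8 an essential term, and Section 8 has been rendered inoperative by the cascade; under Section 6, the entire Agreement is therefore void. No provision of the Agreement survives.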